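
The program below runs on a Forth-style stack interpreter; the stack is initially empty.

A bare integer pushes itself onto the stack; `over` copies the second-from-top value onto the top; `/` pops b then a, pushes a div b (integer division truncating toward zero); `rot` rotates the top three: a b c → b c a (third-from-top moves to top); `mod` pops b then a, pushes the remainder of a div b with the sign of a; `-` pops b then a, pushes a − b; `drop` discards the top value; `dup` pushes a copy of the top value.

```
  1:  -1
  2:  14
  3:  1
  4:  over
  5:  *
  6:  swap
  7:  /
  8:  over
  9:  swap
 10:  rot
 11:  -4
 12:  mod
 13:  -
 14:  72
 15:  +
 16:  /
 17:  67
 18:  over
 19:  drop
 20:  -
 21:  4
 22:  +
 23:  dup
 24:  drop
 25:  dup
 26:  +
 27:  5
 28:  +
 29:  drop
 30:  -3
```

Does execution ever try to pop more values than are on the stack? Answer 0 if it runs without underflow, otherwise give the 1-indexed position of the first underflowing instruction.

-1   -> -1
14   -> -1 14
1    -> -1 14 1
over -> -1 14 1 14
*    -> -1 14 14
swap -> -1 14 14
/    -> -1 1
over -> -1 1 -1
swap -> -1 -1 1
rot  -> -1 1 -1
-4   -> -1 1 -1 -4
mod  -> -1 1 -1
-    -> -1 2
72   -> -1 2 72
+    -> -1 74
/    -> 0
67   -> 0 67
over -> 0 67 0
drop -> 0 67
-    -> -67
4    -> -67 4
+    -> -63
dup  -> -63 -63
drop -> -63
dup  -> -63 -63
+    -> -126
5    -> -126 5
+    -> -121
drop -> (empty)
-3   -> -3

0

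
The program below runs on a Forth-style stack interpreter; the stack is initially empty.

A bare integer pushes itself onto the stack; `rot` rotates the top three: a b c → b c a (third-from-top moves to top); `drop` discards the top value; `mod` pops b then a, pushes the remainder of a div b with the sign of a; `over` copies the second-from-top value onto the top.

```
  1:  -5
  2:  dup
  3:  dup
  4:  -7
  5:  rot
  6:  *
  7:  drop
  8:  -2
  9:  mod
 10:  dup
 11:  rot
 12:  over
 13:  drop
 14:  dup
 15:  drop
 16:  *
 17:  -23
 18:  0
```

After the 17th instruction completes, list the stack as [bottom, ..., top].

[-1, 5, -23]

-5    [-5]
dup   [-5, -5]
dup   [-5, -5, -5]
-7    [-5, -5, -5, -7]
rot   [-5, -5, -7, -5]
*     [-5, -5, 35]
drop  [-5, -5]
-2    [-5, -5, -2]
mod   [-5, -1]
dup   [-5, -1, -1]
rot   [-1, -1, -5]
over  [-1, -1, -5, -1]
drop  [-1, -1, -5]
dup   [-1, -1, -5, -5]
drop  [-1, -1, -5]
*     [-1, 5]
-23   [-1, 5, -23]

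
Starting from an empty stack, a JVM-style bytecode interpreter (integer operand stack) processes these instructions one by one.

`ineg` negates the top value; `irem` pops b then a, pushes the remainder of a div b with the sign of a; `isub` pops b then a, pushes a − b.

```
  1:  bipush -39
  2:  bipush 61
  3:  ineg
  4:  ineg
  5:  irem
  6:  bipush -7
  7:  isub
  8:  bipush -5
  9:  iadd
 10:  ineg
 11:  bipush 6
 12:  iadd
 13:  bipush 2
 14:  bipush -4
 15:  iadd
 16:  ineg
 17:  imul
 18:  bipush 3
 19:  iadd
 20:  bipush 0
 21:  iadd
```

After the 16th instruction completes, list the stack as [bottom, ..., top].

bipush -39 -> -39
bipush 61  -> -39 61
ineg       -> -39 -61
ineg       -> -39 61
irem       -> -39
bipush -7  -> -39 -7
isub       -> -32
bipush -5  -> -32 -5
iadd       -> -37
ineg       -> 37
bipush 6   -> 37 6
iadd       -> 43
bipush 2   -> 43 2
bipush -4  -> 43 2 -4
iadd       -> 43 -2
ineg       -> 43 2

[43, 2]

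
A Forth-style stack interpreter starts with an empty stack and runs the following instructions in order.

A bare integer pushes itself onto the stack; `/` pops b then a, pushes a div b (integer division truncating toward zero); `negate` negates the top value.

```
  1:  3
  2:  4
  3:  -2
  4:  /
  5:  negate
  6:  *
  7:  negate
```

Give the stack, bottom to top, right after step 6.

3      : [3]
4      : [3, 4]
-2     : [3, 4, -2]
/      : [3, -2]
negate : [3, 2]
*      : [6]

[6]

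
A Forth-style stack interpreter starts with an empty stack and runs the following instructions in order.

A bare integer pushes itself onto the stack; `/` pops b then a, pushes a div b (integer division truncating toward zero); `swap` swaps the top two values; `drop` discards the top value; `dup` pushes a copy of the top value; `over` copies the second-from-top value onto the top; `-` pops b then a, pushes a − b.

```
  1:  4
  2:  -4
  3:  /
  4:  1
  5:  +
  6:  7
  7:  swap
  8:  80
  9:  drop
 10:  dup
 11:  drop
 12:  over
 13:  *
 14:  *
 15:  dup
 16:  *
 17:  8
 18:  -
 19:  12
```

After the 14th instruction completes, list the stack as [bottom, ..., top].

[0]

4    : [4]
-4   : [4, -4]
/    : [-1]
1    : [-1, 1]
+    : [0]
7    : [0, 7]
swap : [7, 0]
80   : [7, 0, 80]
drop : [7, 0]
dup  : [7, 0, 0]
drop : [7, 0]
over : [7, 0, 7]
*    : [7, 0]
*    : [0]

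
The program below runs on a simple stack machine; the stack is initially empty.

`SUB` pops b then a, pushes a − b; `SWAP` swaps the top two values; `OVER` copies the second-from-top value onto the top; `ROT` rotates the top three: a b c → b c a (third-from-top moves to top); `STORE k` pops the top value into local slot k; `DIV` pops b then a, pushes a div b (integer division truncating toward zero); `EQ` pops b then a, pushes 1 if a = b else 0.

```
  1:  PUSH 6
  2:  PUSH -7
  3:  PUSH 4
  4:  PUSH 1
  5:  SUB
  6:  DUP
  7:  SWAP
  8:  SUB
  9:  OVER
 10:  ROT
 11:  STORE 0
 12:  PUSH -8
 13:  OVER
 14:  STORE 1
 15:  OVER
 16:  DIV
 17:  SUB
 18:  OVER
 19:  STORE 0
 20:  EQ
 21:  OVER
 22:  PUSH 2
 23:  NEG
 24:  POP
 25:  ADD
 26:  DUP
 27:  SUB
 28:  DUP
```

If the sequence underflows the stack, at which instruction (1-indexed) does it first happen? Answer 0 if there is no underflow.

0

PUSH 6  → 6
PUSH -7 → 6 -7
PUSH 4  → 6 -7 4
PUSH 1  → 6 -7 4 1
SUB     → 6 -7 3
DUP     → 6 -7 3 3
SWAP    → 6 -7 3 3
SUB     → 6 -7 0
OVER    → 6 -7 0 -7
ROT     → 6 0 -7 -7
STORE 0 → 6 0 -7
PUSH -8 → 6 0 -7 -8
OVER    → 6 0 -7 -8 -7
STORE 1 → 6 0 -7 -8
OVER    → 6 0 -7 -8 -7
DIV     → 6 0 -7 1
SUB     → 6 0 -8
OVER    → 6 0 -8 0
STORE 0 → 6 0 -8
EQ      → 6 0
OVER    → 6 0 6
PUSH 2  → 6 0 6 2
NEG     → 6 0 6 -2
POP     → 6 0 6
ADD     → 6 6
DUP     → 6 6 6
SUB     → 6 0
DUP     → 6 0 0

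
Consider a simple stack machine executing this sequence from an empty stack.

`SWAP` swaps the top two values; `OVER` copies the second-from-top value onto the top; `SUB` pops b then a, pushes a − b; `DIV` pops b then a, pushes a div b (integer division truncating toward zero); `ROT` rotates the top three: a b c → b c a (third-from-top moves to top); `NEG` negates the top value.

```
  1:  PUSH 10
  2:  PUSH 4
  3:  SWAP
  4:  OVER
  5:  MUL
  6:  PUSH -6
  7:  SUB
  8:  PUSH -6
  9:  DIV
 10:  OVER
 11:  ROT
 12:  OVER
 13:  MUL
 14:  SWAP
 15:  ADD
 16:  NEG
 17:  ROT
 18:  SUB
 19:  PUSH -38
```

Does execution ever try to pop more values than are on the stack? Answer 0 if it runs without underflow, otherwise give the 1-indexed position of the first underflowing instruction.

PUSH 10 : [10]
PUSH 4  : [10, 4]
SWAP    : [4, 10]
OVER    : [4, 10, 4]
MUL     : [4, 40]
PUSH -6 : [4, 40, -6]
SUB     : [4, 46]
PUSH -6 : [4, 46, -6]
DIV     : [4, -7]
OVER    : [4, -7, 4]
ROT     : [-7, 4, 4]
OVER    : [-7, 4, 4, 4]
MUL     : [-7, 4, 16]
SWAP    : [-7, 16, 4]
ADD     : [-7, 20]
NEG     : [-7, -20]
ROT  — needs 3 operands, stack has 2 → underflow

17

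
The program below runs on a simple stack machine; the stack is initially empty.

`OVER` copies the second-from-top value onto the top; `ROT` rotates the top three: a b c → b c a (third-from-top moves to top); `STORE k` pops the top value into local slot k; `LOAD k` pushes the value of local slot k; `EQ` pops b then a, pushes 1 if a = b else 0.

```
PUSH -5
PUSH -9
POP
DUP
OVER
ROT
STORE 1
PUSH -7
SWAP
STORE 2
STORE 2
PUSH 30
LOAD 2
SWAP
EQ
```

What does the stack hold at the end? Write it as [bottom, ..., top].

[-5, 0]

PUSH -5 : -5
PUSH -9 : -5 -9
POP     : -5
DUP     : -5 -5
OVER    : -5 -5 -5
ROT     : -5 -5 -5
STORE 1 : -5 -5
PUSH -7 : -5 -5 -7
SWAP    : -5 -7 -5
STORE 2 : -5 -7
STORE 2 : -5
PUSH 30 : -5 30
LOAD 2  : -5 30 -7
SWAP    : -5 -7 30
EQ      : -5 0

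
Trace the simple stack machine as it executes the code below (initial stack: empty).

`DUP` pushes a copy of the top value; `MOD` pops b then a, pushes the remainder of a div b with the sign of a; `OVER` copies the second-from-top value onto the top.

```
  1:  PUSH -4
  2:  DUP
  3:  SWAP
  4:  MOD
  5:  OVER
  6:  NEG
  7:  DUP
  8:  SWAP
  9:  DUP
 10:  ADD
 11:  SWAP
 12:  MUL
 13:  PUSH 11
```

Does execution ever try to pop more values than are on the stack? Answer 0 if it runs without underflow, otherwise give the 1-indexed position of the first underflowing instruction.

PUSH -4 -> [-4]
DUP     -> [-4, -4]
SWAP    -> [-4, -4]
MOD     -> [0]
OVER  — needs 2 operands, stack has 1 → underflow

5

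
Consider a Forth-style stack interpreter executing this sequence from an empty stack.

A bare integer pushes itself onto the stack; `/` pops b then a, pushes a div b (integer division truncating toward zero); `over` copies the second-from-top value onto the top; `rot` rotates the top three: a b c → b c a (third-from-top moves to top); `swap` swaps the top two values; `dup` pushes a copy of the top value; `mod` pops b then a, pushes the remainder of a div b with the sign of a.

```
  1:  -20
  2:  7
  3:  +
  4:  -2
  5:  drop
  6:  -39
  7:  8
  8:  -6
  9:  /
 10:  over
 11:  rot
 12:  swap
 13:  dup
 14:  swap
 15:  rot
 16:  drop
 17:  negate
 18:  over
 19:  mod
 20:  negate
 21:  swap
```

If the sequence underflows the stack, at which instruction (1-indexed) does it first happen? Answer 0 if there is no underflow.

0

-20    → [-20]
7      → [-20, 7]
+      → [-13]
-2     → [-13, -2]
drop   → [-13]
-39    → [-13, -39]
8      → [-13, -39, 8]
-6     → [-13, -39, 8, -6]
/      → [-13, -39, -1]
over   → [-13, -39, -1, -39]
rot    → [-13, -1, -39, -39]
swap   → [-13, -1, -39, -39]
dup    → [-13, -1, -39, -39, -39]
swap   → [-13, -1, -39, -39, -39]
rot    → [-13, -1, -39, -39, -39]
drop   → [-13, -1, -39, -39]
negate → [-13, -1, -39, 39]
over   → [-13, -1, -39, 39, -39]
mod    → [-13, -1, -39, 0]
negate → [-13, -1, -39, 0]
swap   → [-13, -1, 0, -39]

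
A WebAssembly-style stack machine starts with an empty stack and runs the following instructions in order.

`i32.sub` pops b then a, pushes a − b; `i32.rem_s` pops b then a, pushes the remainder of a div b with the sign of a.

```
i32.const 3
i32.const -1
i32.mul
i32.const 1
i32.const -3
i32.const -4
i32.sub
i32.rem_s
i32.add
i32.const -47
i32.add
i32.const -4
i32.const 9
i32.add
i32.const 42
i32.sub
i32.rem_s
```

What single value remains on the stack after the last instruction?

-13

i32.const 3   → 3
i32.const -1  → 3 -1
i32.mul       → -3
i32.const 1   → -3 1
i32.const -3  → -3 1 -3
i32.const -4  → -3 1 -3 -4
i32.sub       → -3 1 1
i32.rem_s     → -3 0
i32.add       → -3
i32.const -47 → -3 -47
i32.add       → -50
i32.const -4  → -50 -4
i32.const 9   → -50 -4 9
i32.add       → -50 5
i32.const 42  → -50 5 42
i32.sub       → -50 -37
i32.rem_s     → -13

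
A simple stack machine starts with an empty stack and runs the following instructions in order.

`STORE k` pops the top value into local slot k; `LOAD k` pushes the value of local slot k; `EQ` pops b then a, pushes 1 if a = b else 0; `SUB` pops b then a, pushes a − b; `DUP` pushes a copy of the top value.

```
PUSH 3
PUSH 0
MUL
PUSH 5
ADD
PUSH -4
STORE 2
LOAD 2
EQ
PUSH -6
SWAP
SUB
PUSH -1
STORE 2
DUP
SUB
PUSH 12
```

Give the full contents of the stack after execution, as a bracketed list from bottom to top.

PUSH 3  -> 3
PUSH 0  -> 3 0
MUL     -> 0
PUSH 5  -> 0 5
ADD     -> 5
PUSH -4 -> 5 -4
STORE 2 -> 5
LOAD 2  -> 5 -4
EQ      -> 0
PUSH -6 -> 0 -6
SWAP    -> -6 0
SUB     -> -6
PUSH -1 -> -6 -1
STORE 2 -> -6
DUP     -> -6 -6
SUB     -> 0
PUSH 12 -> 0 12

[0, 12]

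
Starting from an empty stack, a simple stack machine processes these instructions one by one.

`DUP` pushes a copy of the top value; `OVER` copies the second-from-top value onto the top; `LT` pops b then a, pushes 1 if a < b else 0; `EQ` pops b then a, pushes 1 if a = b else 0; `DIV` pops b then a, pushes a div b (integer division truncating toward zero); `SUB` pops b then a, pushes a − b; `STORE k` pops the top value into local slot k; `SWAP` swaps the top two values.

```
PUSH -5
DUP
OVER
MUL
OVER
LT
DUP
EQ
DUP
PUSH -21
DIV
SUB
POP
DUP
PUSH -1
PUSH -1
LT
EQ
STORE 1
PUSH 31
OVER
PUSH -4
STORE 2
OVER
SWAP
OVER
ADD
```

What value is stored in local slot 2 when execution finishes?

PUSH -5  → -5
DUP      → -5 -5
OVER     → -5 -5 -5
MUL      → -5 25
OVER     → -5 25 -5
LT       → -5 0
DUP      → -5 0 0
EQ       → -5 1
DUP      → -5 1 1
PUSH -21 → -5 1 1 -21
DIV      → -5 1 0
SUB      → -5 1
POP      → -5
DUP      → -5 -5
PUSH -1  → -5 -5 -1
PUSH -1  → -5 -5 -1 -1
LT       → -5 -5 0
EQ       → -5 0
STORE 1  → -5
PUSH 31  → -5 31
OVER     → -5 31 -5
PUSH -4  → -5 31 -5 -4
STORE 2  → -5 31 -5
OVER     → -5 31 -5 31
SWAP     → -5 31 31 -5
OVER     → -5 31 31 -5 31
ADD      → -5 31 31 26

-4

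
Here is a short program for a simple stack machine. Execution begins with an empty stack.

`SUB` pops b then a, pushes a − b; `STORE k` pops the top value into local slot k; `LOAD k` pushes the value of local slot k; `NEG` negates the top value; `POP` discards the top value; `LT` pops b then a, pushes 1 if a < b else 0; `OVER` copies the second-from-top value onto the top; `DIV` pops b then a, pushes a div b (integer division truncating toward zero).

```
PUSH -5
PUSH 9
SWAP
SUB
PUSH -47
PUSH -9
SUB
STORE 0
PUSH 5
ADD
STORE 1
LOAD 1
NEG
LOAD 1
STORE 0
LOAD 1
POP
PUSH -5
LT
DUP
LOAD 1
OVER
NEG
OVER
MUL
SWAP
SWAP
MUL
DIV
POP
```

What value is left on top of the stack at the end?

PUSH -5  -> [-5]
PUSH 9   -> [-5, 9]
SWAP     -> [9, -5]
SUB      -> [14]
PUSH -47 -> [14, -47]
PUSH -9  -> [14, -47, -9]
SUB      -> [14, -38]
STORE 0  -> [14]
PUSH 5   -> [14, 5]
ADD      -> [19]
STORE 1  -> []
LOAD 1   -> [19]
NEG      -> [-19]
LOAD 1   -> [-19, 19]
STORE 0  -> [-19]
LOAD 1   -> [-19, 19]
POP      -> [-19]
PUSH -5  -> [-19, -5]
LT       -> [1]
DUP      -> [1, 1]
LOAD 1   -> [1, 1, 19]
OVER     -> [1, 1, 19, 1]
NEG      -> [1, 1, 19, -1]
OVER     -> [1, 1, 19, -1, 19]
MUL      -> [1, 1, 19, -19]
SWAP     -> [1, 1, -19, 19]
SWAP     -> [1, 1, 19, -19]
MUL      -> [1, 1, -361]
DIV      -> [1, 0]
POP      -> [1]

1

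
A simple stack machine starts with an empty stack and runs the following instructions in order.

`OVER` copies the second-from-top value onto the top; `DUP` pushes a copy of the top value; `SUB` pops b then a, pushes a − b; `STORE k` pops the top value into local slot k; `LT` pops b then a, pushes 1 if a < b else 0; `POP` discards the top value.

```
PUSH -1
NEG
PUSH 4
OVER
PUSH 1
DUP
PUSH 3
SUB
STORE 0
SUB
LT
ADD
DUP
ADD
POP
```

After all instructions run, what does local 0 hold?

-2

PUSH -1 → [-1]
NEG     → [1]
PUSH 4  → [1, 4]
OVER    → [1, 4, 1]
PUSH 1  → [1, 4, 1, 1]
DUP     → [1, 4, 1, 1, 1]
PUSH 3  → [1, 4, 1, 1, 1, 3]
SUB     → [1, 4, 1, 1, -2]
STORE 0 → [1, 4, 1, 1]
SUB     → [1, 4, 0]
LT      → [1, 0]
ADD     → [1]
DUP     → [1, 1]
ADD     → [2]
POP     → []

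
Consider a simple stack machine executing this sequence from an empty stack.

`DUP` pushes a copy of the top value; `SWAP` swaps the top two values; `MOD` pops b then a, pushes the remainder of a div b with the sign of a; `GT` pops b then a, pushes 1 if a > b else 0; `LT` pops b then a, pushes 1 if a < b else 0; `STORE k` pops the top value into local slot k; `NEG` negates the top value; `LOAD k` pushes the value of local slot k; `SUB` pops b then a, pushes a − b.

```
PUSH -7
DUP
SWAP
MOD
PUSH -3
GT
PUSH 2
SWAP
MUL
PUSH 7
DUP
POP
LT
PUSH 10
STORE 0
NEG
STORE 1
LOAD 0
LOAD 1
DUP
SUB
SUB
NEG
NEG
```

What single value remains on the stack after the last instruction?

PUSH -7  [-7]
DUP      [-7, -7]
SWAP     [-7, -7]
MOD      [0]
PUSH -3  [0, -3]
GT       [1]
PUSH 2   [1, 2]
SWAP     [2, 1]
MUL      [2]
PUSH 7   [2, 7]
DUP      [2, 7, 7]
POP      [2, 7]
LT       [1]
PUSH 10  [1, 10]
STORE 0  [1]
NEG      [-1]
STORE 1  []
LOAD 0   [10]
LOAD 1   [10, -1]
DUP      [10, -1, -1]
SUB      [10, 0]
SUB      [10]
NEG      [-10]
NEG      [10]

10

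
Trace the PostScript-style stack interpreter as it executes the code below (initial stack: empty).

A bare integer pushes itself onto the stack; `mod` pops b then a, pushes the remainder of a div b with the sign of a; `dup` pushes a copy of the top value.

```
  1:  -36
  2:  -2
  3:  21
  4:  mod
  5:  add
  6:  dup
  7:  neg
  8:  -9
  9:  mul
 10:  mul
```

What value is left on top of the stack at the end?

12996

-36 : -36
-2  : -36 -2
21  : -36 -2 21
mod : -36 -2
add : -38
dup : -38 -38
neg : -38 38
-9  : -38 38 -9
mul : -38 -342
mul : 12996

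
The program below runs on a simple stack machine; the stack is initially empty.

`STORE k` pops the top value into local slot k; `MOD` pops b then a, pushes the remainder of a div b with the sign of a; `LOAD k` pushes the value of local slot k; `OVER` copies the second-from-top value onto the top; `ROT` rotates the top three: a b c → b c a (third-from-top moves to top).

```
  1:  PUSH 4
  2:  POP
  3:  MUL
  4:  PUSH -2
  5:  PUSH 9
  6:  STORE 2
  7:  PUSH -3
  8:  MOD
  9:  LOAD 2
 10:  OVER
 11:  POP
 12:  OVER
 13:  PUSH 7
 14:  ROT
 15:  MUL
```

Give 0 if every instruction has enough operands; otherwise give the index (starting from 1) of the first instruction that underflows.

3

PUSH 4  [4]
POP     []
MUL  — needs 2 operands, stack has 0 → underflow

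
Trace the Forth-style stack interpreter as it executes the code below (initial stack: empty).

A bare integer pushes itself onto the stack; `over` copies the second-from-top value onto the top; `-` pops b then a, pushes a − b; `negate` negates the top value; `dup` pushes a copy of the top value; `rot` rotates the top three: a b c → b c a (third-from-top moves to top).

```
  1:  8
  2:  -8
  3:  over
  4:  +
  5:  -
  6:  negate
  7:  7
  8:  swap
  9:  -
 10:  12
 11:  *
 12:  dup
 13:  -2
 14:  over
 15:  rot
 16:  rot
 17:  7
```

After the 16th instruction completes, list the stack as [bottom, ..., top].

[180, 180, 180, -2]

8       [8]
-8      [8, -8]
over    [8, -8, 8]
+       [8, 0]
-       [8]
negate  [-8]
7       [-8, 7]
swap    [7, -8]
-       [15]
12      [15, 12]
*       [180]
dup     [180, 180]
-2      [180, 180, -2]
over    [180, 180, -2, 180]
rot     [180, -2, 180, 180]
rot     [180, 180, 180, -2]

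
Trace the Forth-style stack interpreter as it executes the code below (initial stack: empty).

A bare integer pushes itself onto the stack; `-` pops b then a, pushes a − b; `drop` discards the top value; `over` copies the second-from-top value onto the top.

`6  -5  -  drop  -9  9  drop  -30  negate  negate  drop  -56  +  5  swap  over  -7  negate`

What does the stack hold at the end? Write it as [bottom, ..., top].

6      → 6
-5     → 6 -5
-      → 11
drop   → (empty)
-9     → -9
9      → -9 9
drop   → -9
-30    → -9 -30
negate → -9 30
negate → -9 -30
drop   → -9
-56    → -9 -56
+      → -65
5      → -65 5
swap   → 5 -65
over   → 5 -65 5
-7     → 5 -65 5 -7
negate → 5 -65 5 7

[5, -65, 5, 7]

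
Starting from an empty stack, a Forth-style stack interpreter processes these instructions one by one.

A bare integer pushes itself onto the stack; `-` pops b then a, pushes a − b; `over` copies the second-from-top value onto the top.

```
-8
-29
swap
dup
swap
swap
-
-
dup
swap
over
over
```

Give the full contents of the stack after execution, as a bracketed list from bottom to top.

-8   -> [-8]
-29  -> [-8, -29]
swap -> [-29, -8]
dup  -> [-29, -8, -8]
swap -> [-29, -8, -8]
swap -> [-29, -8, -8]
-    -> [-29, 0]
-    -> [-29]
dup  -> [-29, -29]
swap -> [-29, -29]
over -> [-29, -29, -29]
over -> [-29, -29, -29, -29]

[-29, -29, -29, -29]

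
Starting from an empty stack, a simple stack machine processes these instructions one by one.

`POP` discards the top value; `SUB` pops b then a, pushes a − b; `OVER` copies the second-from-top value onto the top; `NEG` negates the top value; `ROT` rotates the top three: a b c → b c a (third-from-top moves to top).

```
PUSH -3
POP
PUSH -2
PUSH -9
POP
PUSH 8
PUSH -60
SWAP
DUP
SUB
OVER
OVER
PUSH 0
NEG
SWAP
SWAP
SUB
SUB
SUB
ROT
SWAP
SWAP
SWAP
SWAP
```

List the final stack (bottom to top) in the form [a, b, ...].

PUSH -3  → -3
POP      → (empty)
PUSH -2  → -2
PUSH -9  → -2 -9
POP      → -2
PUSH 8   → -2 8
PUSH -60 → -2 8 -60
SWAP     → -2 -60 8
DUP      → -2 -60 8 8
SUB      → -2 -60 0
OVER     → -2 -60 0 -60
OVER     → -2 -60 0 -60 0
PUSH 0   → -2 -60 0 -60 0 0
NEG      → -2 -60 0 -60 0 0
SWAP     → -2 -60 0 -60 0 0
SWAP     → -2 -60 0 -60 0 0
SUB      → -2 -60 0 -60 0
SUB      → -2 -60 0 -60
SUB      → -2 -60 60
ROT      → -60 60 -2
SWAP     → -60 -2 60
SWAP     → -60 60 -2
SWAP     → -60 -2 60
SWAP     → -60 60 -2

[-60, 60, -2]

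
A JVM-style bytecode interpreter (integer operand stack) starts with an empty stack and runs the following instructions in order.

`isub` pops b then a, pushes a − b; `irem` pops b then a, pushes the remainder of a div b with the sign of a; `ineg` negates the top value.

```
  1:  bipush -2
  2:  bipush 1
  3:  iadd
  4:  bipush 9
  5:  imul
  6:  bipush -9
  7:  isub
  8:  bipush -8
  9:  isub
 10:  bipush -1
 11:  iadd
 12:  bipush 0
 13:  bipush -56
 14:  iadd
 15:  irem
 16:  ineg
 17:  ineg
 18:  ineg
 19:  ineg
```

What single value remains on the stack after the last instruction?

7

bipush -2  -> -2
bipush 1   -> -2 1
iadd       -> -1
bipush 9   -> -1 9
imul       -> -9
bipush -9  -> -9 -9
isub       -> 0
bipush -8  -> 0 -8
isub       -> 8
bipush -1  -> 8 -1
iadd       -> 7
bipush 0   -> 7 0
bipush -56 -> 7 0 -56
iadd       -> 7 -56
irem       -> 7
ineg       -> -7
ineg       -> 7
ineg       -> -7
ineg       -> 7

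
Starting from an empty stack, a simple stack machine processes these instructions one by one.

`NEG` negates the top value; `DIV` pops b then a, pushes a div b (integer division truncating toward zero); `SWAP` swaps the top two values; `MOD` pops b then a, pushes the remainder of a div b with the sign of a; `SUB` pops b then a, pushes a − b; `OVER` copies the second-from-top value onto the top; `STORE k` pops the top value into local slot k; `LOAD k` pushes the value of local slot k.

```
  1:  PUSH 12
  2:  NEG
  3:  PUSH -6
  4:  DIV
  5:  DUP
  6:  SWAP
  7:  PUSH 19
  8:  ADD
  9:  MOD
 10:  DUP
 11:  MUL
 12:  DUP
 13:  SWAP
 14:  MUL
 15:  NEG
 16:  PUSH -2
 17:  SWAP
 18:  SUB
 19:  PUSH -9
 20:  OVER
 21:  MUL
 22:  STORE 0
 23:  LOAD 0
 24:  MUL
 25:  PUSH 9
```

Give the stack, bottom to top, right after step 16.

PUSH 12 -> 12
NEG     -> -12
PUSH -6 -> -12 -6
DIV     -> 2
DUP     -> 2 2
SWAP    -> 2 2
PUSH 19 -> 2 2 19
ADD     -> 2 21
MOD     -> 2
DUP     -> 2 2
MUL     -> 4
DUP     -> 4 4
SWAP    -> 4 4
MUL     -> 16
NEG     -> -16
PUSH -2 -> -16 -2

[-16, -2]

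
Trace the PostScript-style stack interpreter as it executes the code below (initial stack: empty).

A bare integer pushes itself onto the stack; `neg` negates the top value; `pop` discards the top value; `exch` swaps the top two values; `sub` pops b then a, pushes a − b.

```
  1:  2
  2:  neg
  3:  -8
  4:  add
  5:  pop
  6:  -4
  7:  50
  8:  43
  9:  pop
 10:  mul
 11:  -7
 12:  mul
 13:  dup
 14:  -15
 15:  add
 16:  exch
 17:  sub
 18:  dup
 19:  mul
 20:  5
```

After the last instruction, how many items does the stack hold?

2    -> 2
neg  -> -2
-8   -> -2 -8
add  -> -10
pop  -> (empty)
-4   -> -4
50   -> -4 50
43   -> -4 50 43
pop  -> -4 50
mul  -> -200
-7   -> -200 -7
mul  -> 1400
dup  -> 1400 1400
-15  -> 1400 1400 -15
add  -> 1400 1385
exch -> 1385 1400
sub  -> -15
dup  -> -15 -15
mul  -> 225
5    -> 225 5

2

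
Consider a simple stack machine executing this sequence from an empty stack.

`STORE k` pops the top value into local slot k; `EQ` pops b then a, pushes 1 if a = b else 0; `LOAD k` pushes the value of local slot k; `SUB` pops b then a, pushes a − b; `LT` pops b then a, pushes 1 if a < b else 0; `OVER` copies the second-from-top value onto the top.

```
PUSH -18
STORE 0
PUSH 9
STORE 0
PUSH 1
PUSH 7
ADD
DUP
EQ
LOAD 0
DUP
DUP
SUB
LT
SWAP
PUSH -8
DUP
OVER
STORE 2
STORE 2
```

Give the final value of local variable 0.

PUSH -18  -18
STORE 0   (empty)
PUSH 9    9
STORE 0   (empty)
PUSH 1    1
PUSH 7    1 7
ADD       8
DUP       8 8
EQ        1
LOAD 0    1 9
DUP       1 9 9
DUP       1 9 9 9
SUB       1 9 0
LT        1 0
SWAP      0 1
PUSH -8   0 1 -8
DUP       0 1 -8 -8
OVER      0 1 -8 -8 -8
STORE 2   0 1 -8 -8
STORE 2   0 1 -8

9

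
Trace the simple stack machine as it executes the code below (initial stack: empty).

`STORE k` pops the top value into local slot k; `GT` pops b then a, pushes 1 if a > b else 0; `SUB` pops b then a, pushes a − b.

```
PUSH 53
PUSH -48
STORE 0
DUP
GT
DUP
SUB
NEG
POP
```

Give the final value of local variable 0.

PUSH 53  → 53
PUSH -48 → 53 -48
STORE 0  → 53
DUP      → 53 53
GT       → 0
DUP      → 0 0
SUB      → 0
NEG      → 0
POP      → (empty)

-48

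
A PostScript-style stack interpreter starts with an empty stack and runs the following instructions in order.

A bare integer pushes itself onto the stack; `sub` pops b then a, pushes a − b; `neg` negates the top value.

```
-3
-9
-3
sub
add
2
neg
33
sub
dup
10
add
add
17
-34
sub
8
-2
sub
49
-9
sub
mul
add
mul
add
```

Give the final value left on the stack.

-37869

-3  → -3
-9  → -3 -9
-3  → -3 -9 -3
sub → -3 -6
add → -9
2   → -9 2
neg → -9 -2
33  → -9 -2 33
sub → -9 -35
dup → -9 -35 -35
10  → -9 -35 -35 10
add → -9 -35 -25
add → -9 -60
17  → -9 -60 17
-34 → -9 -60 17 -34
sub → -9 -60 51
8   → -9 -60 51 8
-2  → -9 -60 51 8 -2
sub → -9 -60 51 10
49  → -9 -60 51 10 49
-9  → -9 -60 51 10 49 -9
sub → -9 -60 51 10 58
mul → -9 -60 51 580
add → -9 -60 631
mul → -9 -37860
add → -37869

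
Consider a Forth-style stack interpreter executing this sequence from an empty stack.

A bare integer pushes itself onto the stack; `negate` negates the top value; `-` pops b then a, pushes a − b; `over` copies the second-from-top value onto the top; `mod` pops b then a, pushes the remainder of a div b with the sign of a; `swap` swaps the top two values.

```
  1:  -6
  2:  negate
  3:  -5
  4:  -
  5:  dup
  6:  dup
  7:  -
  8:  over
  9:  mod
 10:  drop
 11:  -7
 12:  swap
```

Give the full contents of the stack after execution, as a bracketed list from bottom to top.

[-7, 11]

-6     : -6
negate : 6
-5     : 6 -5
-      : 11
dup    : 11 11
dup    : 11 11 11
-      : 11 0
over   : 11 0 11
mod    : 11 0
drop   : 11
-7     : 11 -7
swap   : -7 11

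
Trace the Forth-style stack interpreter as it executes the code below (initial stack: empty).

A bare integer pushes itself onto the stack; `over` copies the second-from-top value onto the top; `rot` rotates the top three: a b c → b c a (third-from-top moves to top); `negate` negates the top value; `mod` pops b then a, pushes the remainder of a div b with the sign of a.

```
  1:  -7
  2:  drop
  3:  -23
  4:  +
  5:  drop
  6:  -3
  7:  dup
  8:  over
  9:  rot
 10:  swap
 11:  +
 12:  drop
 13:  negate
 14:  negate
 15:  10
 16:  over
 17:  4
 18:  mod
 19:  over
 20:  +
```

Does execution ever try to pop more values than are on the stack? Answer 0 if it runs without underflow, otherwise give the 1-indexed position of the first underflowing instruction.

-7   : -7
drop : (empty)
-23  : -23
+  — needs 2 operands, stack has 1 → underflow

4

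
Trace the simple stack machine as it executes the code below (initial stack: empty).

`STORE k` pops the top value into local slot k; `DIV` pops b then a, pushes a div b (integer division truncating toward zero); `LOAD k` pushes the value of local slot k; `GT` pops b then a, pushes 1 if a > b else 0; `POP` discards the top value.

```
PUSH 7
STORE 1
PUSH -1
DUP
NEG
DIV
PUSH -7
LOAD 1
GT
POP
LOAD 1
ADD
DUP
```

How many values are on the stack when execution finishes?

2

PUSH 7   7
STORE 1  (empty)
PUSH -1  -1
DUP      -1 -1
NEG      -1 1
DIV      -1
PUSH -7  -1 -7
LOAD 1   -1 -7 7
GT       -1 0
POP      -1
LOAD 1   -1 7
ADD      6
DUP      6 6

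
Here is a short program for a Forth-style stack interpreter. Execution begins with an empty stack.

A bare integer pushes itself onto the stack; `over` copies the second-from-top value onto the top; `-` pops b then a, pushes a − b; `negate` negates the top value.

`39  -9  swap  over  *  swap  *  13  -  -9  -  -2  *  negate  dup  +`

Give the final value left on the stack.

39     : [39]
-9     : [39, -9]
swap   : [-9, 39]
over   : [-9, 39, -9]
*      : [-9, -351]
swap   : [-351, -9]
*      : [3159]
13     : [3159, 13]
-      : [3146]
-9     : [3146, -9]
-      : [3155]
-2     : [3155, -2]
*      : [-6310]
negate : [6310]
dup    : [6310, 6310]
+      : [12620]

12620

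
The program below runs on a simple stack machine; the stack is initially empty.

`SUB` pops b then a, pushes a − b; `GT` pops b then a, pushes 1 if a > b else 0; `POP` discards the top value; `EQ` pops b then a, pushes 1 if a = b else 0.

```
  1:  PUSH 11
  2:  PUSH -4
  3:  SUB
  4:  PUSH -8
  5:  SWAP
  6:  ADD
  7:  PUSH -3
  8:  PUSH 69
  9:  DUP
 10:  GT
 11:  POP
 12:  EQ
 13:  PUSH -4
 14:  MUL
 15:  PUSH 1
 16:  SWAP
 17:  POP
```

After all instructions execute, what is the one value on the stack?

PUSH 11 : [11]
PUSH -4 : [11, -4]
SUB     : [15]
PUSH -8 : [15, -8]
SWAP    : [-8, 15]
ADD     : [7]
PUSH -3 : [7, -3]
PUSH 69 : [7, -3, 69]
DUP     : [7, -3, 69, 69]
GT      : [7, -3, 0]
POP     : [7, -3]
EQ      : [0]
PUSH -4 : [0, -4]
MUL     : [0]
PUSH 1  : [0, 1]
SWAP    : [1, 0]
POP     : [1]

1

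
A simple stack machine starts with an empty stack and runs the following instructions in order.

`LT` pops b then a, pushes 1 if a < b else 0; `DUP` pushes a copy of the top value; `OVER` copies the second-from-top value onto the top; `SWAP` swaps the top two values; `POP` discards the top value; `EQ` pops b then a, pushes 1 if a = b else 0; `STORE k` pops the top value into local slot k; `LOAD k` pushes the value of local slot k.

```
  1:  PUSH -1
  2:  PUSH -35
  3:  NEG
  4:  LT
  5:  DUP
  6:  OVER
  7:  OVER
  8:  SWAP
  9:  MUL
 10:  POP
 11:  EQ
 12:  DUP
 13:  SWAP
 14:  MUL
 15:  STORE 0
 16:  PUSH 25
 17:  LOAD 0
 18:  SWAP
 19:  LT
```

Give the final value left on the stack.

1

PUSH -1   [-1]
PUSH -35  [-1, -35]
NEG       [-1, 35]
LT        [1]
DUP       [1, 1]
OVER      [1, 1, 1]
OVER      [1, 1, 1, 1]
SWAP      [1, 1, 1, 1]
MUL       [1, 1, 1]
POP       [1, 1]
EQ        [1]
DUP       [1, 1]
SWAP      [1, 1]
MUL       [1]
STORE 0   []
PUSH 25   [25]
LOAD 0    [25, 1]
SWAP      [1, 25]
LT        [1]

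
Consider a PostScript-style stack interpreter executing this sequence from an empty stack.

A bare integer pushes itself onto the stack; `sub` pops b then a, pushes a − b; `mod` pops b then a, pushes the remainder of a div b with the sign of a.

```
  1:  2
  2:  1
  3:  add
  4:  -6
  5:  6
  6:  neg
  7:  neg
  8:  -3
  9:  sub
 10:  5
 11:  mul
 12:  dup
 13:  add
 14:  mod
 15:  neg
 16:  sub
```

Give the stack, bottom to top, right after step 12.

2   → [2]
1   → [2, 1]
add → [3]
-6  → [3, -6]
6   → [3, -6, 6]
neg → [3, -6, -6]
neg → [3, -6, 6]
-3  → [3, -6, 6, -3]
sub → [3, -6, 9]
5   → [3, -6, 9, 5]
mul → [3, -6, 45]
dup → [3, -6, 45, 45]

[3, -6, 45, 45]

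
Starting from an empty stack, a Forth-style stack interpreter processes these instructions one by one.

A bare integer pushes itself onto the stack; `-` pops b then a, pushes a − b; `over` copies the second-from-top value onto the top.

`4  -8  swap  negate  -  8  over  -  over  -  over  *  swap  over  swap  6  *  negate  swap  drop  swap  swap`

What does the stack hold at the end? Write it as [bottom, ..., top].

4      -> 4
-8     -> 4 -8
swap   -> -8 4
negate -> -8 -4
-      -> -4
8      -> -4 8
over   -> -4 8 -4
-      -> -4 12
over   -> -4 12 -4
-      -> -4 16
over   -> -4 16 -4
*      -> -4 -64
swap   -> -64 -4
over   -> -64 -4 -64
swap   -> -64 -64 -4
6      -> -64 -64 -4 6
*      -> -64 -64 -24
negate -> -64 -64 24
swap   -> -64 24 -64
drop   -> -64 24
swap   -> 24 -64
swap   -> -64 24

[-64, 24]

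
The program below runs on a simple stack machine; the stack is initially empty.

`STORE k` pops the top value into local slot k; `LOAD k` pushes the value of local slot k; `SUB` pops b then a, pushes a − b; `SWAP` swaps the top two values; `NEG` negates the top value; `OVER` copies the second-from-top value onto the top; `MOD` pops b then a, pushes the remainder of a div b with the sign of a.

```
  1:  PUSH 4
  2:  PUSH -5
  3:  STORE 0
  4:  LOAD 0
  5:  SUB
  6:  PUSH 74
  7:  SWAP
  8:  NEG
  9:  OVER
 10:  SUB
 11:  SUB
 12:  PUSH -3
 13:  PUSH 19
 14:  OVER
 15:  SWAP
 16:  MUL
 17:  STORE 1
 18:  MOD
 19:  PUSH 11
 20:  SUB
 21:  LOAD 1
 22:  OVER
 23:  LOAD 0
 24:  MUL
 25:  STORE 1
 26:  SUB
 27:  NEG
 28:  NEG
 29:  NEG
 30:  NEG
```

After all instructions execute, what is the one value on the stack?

47

PUSH 4  -> [4]
PUSH -5 -> [4, -5]
STORE 0 -> [4]
LOAD 0  -> [4, -5]
SUB     -> [9]
PUSH 74 -> [9, 74]
SWAP    -> [74, 9]
NEG     -> [74, -9]
OVER    -> [74, -9, 74]
SUB     -> [74, -83]
SUB     -> [157]
PUSH -3 -> [157, -3]
PUSH 19 -> [157, -3, 19]
OVER    -> [157, -3, 19, -3]
SWAP    -> [157, -3, -3, 19]
MUL     -> [157, -3, -57]
STORE 1 -> [157, -3]
MOD     -> [1]
PUSH 11 -> [1, 11]
SUB     -> [-10]
LOAD 1  -> [-10, -57]
OVER    -> [-10, -57, -10]
LOAD 0  -> [-10, -57, -10, -5]
MUL     -> [-10, -57, 50]
STORE 1 -> [-10, -57]
SUB     -> [47]
NEG     -> [-47]
NEG     -> [47]
NEG     -> [-47]
NEG     -> [47]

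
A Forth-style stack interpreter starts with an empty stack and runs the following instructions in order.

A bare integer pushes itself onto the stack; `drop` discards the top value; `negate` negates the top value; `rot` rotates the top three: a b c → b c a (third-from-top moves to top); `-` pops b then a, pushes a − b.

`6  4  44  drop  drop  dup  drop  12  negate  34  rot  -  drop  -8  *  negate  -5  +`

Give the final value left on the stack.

-101

6      → 6
4      → 6 4
44     → 6 4 44
drop   → 6 4
drop   → 6
dup    → 6 6
drop   → 6
12     → 6 12
negate → 6 -12
34     → 6 -12 34
rot    → -12 34 6
-      → -12 28
drop   → -12
-8     → -12 -8
*      → 96
negate → -96
-5     → -96 -5
+      → -101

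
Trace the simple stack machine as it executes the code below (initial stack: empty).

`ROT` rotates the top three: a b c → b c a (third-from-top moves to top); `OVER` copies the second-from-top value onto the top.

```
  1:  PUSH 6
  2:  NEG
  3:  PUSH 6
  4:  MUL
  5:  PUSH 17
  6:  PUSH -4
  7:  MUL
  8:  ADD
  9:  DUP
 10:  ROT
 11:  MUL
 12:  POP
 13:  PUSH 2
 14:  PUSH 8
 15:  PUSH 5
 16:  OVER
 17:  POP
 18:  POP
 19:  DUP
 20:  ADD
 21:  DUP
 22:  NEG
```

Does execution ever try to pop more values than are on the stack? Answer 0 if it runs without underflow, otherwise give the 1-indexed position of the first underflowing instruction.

10

PUSH 6  : 6
NEG     : -6
PUSH 6  : -6 6
MUL     : -36
PUSH 17 : -36 17
PUSH -4 : -36 17 -4
MUL     : -36 -68
ADD     : -104
DUP     : -104 -104
ROT  — needs 3 operands, stack has 2 → underflow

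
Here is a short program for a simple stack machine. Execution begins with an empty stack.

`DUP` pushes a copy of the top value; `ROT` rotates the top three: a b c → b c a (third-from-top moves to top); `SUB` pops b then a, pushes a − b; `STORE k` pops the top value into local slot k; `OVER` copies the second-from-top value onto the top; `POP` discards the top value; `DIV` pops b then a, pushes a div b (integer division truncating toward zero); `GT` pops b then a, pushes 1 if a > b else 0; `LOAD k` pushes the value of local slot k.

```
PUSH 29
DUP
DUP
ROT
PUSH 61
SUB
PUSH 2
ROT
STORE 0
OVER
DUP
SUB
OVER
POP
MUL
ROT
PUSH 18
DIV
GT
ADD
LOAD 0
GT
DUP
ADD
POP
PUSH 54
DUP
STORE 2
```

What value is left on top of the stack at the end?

PUSH 29  [29]
DUP      [29, 29]
DUP      [29, 29, 29]
ROT      [29, 29, 29]
PUSH 61  [29, 29, 29, 61]
SUB      [29, 29, -32]
PUSH 2   [29, 29, -32, 2]
ROT      [29, -32, 2, 29]
STORE 0  [29, -32, 2]
OVER     [29, -32, 2, -32]
DUP      [29, -32, 2, -32, -32]
SUB      [29, -32, 2, 0]
OVER     [29, -32, 2, 0, 2]
POP      [29, -32, 2, 0]
MUL      [29, -32, 0]
ROT      [-32, 0, 29]
PUSH 18  [-32, 0, 29, 18]
DIV      [-32, 0, 1]
GT       [-32, 0]
ADD      [-32]
LOAD 0   [-32, 29]
GT       [0]
DUP      [0, 0]
ADD      [0]
POP      []
PUSH 54  [54]
DUP      [54, 54]
STORE 2  [54]

54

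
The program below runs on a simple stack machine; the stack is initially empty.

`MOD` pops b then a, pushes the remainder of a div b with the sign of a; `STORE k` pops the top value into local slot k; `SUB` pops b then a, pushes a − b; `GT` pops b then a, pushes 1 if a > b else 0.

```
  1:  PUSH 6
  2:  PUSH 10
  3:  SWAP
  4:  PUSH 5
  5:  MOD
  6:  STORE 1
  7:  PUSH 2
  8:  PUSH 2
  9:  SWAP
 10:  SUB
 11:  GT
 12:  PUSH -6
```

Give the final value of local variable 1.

1

PUSH 6   6
PUSH 10  6 10
SWAP     10 6
PUSH 5   10 6 5
MOD      10 1
STORE 1  10
PUSH 2   10 2
PUSH 2   10 2 2
SWAP     10 2 2
SUB      10 0
GT       1
PUSH -6  1 -6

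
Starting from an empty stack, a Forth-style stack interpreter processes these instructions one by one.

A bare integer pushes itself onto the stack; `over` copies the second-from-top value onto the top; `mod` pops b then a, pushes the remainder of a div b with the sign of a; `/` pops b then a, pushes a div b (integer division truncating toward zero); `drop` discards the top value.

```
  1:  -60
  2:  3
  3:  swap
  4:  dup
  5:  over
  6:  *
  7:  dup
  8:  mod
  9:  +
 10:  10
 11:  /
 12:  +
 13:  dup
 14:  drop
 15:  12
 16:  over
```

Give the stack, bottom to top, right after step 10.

[3, -60, 10]

-60  -> -60
3    -> -60 3
swap -> 3 -60
dup  -> 3 -60 -60
over -> 3 -60 -60 -60
*    -> 3 -60 3600
dup  -> 3 -60 3600 3600
mod  -> 3 -60 0
+    -> 3 -60
10   -> 3 -60 10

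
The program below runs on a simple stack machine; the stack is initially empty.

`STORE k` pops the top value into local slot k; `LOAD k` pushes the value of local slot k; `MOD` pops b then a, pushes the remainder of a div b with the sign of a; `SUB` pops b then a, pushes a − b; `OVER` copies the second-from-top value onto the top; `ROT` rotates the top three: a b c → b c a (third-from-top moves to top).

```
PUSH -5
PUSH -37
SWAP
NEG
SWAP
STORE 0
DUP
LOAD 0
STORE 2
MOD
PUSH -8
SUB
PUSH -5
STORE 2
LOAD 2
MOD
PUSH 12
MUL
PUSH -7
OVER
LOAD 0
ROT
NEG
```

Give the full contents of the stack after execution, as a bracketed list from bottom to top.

PUSH -5  : [-5]
PUSH -37 : [-5, -37]
SWAP     : [-37, -5]
NEG      : [-37, 5]
SWAP     : [5, -37]
STORE 0  : [5]
DUP      : [5, 5]
LOAD 0   : [5, 5, -37]
STORE 2  : [5, 5]
MOD      : [0]
PUSH -8  : [0, -8]
SUB      : [8]
PUSH -5  : [8, -5]
STORE 2  : [8]
LOAD 2   : [8, -5]
MOD      : [3]
PUSH 12  : [3, 12]
MUL      : [36]
PUSH -7  : [36, -7]
OVER     : [36, -7, 36]
LOAD 0   : [36, -7, 36, -37]
ROT      : [36, 36, -37, -7]
NEG      : [36, 36, -37, 7]

[36, 36, -37, 7]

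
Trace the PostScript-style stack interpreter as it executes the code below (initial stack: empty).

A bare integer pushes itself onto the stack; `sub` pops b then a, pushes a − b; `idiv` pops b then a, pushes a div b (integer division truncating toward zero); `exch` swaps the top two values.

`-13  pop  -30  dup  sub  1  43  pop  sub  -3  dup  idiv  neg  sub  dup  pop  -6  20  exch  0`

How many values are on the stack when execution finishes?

-13  : -13
pop  : (empty)
-30  : -30
dup  : -30 -30
sub  : 0
1    : 0 1
43   : 0 1 43
pop  : 0 1
sub  : -1
-3   : -1 -3
dup  : -1 -3 -3
idiv : -1 1
neg  : -1 -1
sub  : 0
dup  : 0 0
pop  : 0
-6   : 0 -6
20   : 0 -6 20
exch : 0 20 -6
0    : 0 20 -6 0

4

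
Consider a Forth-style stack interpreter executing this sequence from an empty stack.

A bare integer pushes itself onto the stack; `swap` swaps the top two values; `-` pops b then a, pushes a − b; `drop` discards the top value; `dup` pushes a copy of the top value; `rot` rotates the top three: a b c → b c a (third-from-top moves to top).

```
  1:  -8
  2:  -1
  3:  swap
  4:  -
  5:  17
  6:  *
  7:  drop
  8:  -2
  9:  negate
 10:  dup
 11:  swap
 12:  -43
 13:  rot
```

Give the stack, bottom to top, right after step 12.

-8     : [-8]
-1     : [-8, -1]
swap   : [-1, -8]
-      : [7]
17     : [7, 17]
*      : [119]
drop   : []
-2     : [-2]
negate : [2]
dup    : [2, 2]
swap   : [2, 2]
-43    : [2, 2, -43]

[2, 2, -43]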